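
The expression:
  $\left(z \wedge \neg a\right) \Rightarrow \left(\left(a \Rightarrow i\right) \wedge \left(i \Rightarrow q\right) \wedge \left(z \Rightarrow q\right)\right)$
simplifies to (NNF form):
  $a \vee q \vee \neg z$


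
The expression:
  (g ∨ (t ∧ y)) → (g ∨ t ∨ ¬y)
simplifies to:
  True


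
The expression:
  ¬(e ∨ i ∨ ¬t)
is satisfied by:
  {t: True, i: False, e: False}


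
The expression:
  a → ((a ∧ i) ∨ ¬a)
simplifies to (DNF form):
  i ∨ ¬a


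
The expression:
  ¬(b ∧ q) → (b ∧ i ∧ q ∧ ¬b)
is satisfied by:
  {b: True, q: True}


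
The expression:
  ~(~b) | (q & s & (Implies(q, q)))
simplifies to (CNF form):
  (b | q) & (b | s)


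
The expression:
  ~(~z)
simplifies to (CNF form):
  z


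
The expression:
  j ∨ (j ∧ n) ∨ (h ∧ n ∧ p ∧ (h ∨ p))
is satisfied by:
  {n: True, j: True, h: True, p: True}
  {n: True, j: True, h: True, p: False}
  {n: True, j: True, p: True, h: False}
  {n: True, j: True, p: False, h: False}
  {j: True, h: True, p: True, n: False}
  {j: True, h: True, p: False, n: False}
  {j: True, h: False, p: True, n: False}
  {j: True, h: False, p: False, n: False}
  {n: True, h: True, p: True, j: False}


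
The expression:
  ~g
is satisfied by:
  {g: False}


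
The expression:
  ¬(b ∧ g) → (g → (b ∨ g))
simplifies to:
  True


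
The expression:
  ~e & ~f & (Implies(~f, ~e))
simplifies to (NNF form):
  ~e & ~f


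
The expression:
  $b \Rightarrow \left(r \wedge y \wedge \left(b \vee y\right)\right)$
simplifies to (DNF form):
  $\left(r \wedge y\right) \vee \neg b$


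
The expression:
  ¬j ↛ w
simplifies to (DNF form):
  w ∨ ¬j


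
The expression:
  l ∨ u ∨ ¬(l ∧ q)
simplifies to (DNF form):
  True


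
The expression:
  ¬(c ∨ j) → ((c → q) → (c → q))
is always true.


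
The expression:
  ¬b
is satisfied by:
  {b: False}


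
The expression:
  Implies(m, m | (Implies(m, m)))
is always true.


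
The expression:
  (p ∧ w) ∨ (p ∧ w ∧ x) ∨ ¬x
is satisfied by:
  {w: True, p: True, x: False}
  {w: True, p: False, x: False}
  {p: True, w: False, x: False}
  {w: False, p: False, x: False}
  {x: True, w: True, p: True}


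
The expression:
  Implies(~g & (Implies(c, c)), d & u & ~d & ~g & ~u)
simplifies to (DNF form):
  g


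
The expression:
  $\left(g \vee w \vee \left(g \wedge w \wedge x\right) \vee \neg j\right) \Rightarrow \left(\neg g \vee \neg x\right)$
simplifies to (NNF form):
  $\neg g \vee \neg x$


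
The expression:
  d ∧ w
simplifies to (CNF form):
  d ∧ w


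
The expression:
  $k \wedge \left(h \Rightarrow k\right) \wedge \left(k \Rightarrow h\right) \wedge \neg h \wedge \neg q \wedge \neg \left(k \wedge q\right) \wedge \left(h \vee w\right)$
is never true.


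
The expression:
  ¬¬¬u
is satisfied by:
  {u: False}


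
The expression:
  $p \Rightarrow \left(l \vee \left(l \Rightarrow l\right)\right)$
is always true.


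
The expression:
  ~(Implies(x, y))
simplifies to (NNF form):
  x & ~y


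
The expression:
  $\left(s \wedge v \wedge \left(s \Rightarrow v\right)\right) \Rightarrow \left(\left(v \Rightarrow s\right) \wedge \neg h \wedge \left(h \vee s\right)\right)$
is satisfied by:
  {s: False, v: False, h: False}
  {h: True, s: False, v: False}
  {v: True, s: False, h: False}
  {h: True, v: True, s: False}
  {s: True, h: False, v: False}
  {h: True, s: True, v: False}
  {v: True, s: True, h: False}


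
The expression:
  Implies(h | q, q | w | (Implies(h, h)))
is always true.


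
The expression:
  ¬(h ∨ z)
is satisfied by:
  {h: False, z: False}


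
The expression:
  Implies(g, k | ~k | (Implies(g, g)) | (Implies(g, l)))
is always true.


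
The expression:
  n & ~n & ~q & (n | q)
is never true.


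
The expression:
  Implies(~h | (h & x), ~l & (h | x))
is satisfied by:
  {h: True, l: False, x: False}
  {x: True, h: True, l: False}
  {x: True, l: False, h: False}
  {h: True, l: True, x: False}


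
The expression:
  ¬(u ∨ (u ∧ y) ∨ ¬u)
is never true.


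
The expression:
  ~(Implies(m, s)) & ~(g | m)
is never true.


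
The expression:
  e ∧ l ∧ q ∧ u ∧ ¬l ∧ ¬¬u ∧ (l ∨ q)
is never true.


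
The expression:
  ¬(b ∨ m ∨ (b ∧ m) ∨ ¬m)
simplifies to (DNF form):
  False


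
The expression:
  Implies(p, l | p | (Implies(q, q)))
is always true.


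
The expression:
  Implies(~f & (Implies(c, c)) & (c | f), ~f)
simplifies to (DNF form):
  True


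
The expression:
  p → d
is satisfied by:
  {d: True, p: False}
  {p: False, d: False}
  {p: True, d: True}


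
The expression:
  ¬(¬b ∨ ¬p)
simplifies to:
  b ∧ p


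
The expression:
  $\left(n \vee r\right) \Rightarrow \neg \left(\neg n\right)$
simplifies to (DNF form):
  $n \vee \neg r$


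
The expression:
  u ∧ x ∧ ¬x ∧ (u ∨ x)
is never true.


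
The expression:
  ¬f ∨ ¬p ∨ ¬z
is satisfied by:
  {p: False, z: False, f: False}
  {f: True, p: False, z: False}
  {z: True, p: False, f: False}
  {f: True, z: True, p: False}
  {p: True, f: False, z: False}
  {f: True, p: True, z: False}
  {z: True, p: True, f: False}


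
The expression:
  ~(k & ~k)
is always true.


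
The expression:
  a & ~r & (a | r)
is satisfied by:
  {a: True, r: False}


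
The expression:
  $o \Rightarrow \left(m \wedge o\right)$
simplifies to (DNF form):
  $m \vee \neg o$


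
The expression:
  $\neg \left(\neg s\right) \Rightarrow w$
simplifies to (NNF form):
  $w \vee \neg s$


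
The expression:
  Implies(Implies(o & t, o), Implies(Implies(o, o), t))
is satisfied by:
  {t: True}


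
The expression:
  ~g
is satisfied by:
  {g: False}


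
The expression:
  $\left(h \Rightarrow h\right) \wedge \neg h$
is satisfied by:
  {h: False}


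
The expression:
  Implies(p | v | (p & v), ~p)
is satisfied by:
  {p: False}


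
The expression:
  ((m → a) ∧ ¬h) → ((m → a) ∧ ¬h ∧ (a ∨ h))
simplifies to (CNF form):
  a ∨ h ∨ m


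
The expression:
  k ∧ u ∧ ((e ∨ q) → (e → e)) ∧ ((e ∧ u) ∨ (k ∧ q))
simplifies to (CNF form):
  k ∧ u ∧ (e ∨ q)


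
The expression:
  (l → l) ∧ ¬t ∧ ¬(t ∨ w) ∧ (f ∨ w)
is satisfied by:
  {f: True, w: False, t: False}


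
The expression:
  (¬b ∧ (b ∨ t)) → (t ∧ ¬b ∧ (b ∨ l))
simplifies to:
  b ∨ l ∨ ¬t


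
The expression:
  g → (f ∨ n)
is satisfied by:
  {n: True, f: True, g: False}
  {n: True, f: False, g: False}
  {f: True, n: False, g: False}
  {n: False, f: False, g: False}
  {n: True, g: True, f: True}
  {n: True, g: True, f: False}
  {g: True, f: True, n: False}


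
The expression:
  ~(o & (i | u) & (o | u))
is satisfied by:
  {u: False, o: False, i: False}
  {i: True, u: False, o: False}
  {u: True, i: False, o: False}
  {i: True, u: True, o: False}
  {o: True, i: False, u: False}


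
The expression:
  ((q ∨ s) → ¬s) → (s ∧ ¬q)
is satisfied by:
  {s: True}


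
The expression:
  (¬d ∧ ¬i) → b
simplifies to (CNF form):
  b ∨ d ∨ i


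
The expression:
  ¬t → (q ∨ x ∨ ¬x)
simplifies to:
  True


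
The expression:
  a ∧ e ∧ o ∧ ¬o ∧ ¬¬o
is never true.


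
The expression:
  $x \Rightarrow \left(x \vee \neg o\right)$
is always true.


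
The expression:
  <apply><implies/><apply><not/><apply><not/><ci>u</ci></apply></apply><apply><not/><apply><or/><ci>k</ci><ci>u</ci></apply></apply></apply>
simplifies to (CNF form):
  <apply><not/><ci>u</ci></apply>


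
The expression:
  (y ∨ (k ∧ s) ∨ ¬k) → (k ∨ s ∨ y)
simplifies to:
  k ∨ s ∨ y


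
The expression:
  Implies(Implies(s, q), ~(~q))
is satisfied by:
  {q: True, s: True}
  {q: True, s: False}
  {s: True, q: False}


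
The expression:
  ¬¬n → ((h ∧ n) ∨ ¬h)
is always true.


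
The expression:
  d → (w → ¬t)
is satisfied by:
  {w: False, t: False, d: False}
  {d: True, w: False, t: False}
  {t: True, w: False, d: False}
  {d: True, t: True, w: False}
  {w: True, d: False, t: False}
  {d: True, w: True, t: False}
  {t: True, w: True, d: False}


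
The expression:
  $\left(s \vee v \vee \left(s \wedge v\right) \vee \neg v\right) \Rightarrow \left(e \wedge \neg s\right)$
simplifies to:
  $e \wedge \neg s$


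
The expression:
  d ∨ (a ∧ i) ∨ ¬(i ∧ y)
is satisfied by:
  {a: True, d: True, y: False, i: False}
  {a: True, y: False, d: False, i: False}
  {d: True, a: False, y: False, i: False}
  {a: False, y: False, d: False, i: False}
  {i: True, a: True, d: True, y: False}
  {i: True, a: True, y: False, d: False}
  {i: True, d: True, a: False, y: False}
  {i: True, a: False, y: False, d: False}
  {a: True, y: True, d: True, i: False}
  {a: True, y: True, i: False, d: False}
  {y: True, d: True, i: False, a: False}
  {y: True, i: False, d: False, a: False}
  {a: True, y: True, i: True, d: True}
  {a: True, y: True, i: True, d: False}
  {y: True, i: True, d: True, a: False}


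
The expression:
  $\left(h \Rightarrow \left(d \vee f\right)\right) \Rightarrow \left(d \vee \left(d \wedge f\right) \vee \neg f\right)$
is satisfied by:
  {d: True, f: False}
  {f: False, d: False}
  {f: True, d: True}


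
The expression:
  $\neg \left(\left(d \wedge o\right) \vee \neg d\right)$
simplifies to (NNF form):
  $d \wedge \neg o$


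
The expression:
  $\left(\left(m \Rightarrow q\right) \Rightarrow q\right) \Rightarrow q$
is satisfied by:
  {q: True, m: False}
  {m: False, q: False}
  {m: True, q: True}


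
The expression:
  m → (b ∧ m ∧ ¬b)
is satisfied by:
  {m: False}


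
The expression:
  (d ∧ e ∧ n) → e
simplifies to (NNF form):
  True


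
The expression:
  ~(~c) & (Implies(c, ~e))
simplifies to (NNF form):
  c & ~e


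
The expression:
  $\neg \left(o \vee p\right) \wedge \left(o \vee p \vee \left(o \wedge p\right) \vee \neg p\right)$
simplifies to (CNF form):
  $\neg o \wedge \neg p$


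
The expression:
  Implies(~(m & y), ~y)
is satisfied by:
  {m: True, y: False}
  {y: False, m: False}
  {y: True, m: True}


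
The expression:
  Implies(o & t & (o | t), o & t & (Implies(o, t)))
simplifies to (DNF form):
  True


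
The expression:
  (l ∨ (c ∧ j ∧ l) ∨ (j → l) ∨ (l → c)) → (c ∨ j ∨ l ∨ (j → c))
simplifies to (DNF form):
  True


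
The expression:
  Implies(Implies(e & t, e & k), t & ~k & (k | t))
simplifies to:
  t & ~k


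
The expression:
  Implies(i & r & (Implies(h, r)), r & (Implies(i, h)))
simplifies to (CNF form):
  h | ~i | ~r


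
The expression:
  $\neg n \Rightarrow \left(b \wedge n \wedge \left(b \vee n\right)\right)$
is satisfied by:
  {n: True}


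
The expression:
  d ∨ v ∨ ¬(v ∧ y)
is always true.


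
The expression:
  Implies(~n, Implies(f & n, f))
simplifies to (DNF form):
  True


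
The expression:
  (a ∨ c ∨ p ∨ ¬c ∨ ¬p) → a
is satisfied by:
  {a: True}


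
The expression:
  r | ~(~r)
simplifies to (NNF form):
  r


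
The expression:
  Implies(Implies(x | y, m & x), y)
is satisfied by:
  {y: True, x: True, m: False}
  {y: True, m: False, x: False}
  {y: True, x: True, m: True}
  {y: True, m: True, x: False}
  {x: True, m: False, y: False}


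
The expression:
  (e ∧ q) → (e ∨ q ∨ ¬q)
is always true.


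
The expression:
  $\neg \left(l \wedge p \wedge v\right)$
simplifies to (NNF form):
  $\neg l \vee \neg p \vee \neg v$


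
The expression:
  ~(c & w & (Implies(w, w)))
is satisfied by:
  {w: False, c: False}
  {c: True, w: False}
  {w: True, c: False}


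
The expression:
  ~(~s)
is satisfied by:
  {s: True}


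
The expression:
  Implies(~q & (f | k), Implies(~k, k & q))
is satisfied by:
  {k: True, q: True, f: False}
  {k: True, q: False, f: False}
  {q: True, k: False, f: False}
  {k: False, q: False, f: False}
  {f: True, k: True, q: True}
  {f: True, k: True, q: False}
  {f: True, q: True, k: False}


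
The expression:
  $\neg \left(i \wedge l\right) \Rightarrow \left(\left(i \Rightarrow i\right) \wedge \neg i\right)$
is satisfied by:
  {l: True, i: False}
  {i: False, l: False}
  {i: True, l: True}


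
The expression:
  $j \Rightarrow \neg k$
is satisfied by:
  {k: False, j: False}
  {j: True, k: False}
  {k: True, j: False}


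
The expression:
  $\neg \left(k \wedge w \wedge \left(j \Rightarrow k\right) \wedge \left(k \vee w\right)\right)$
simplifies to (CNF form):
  $\neg k \vee \neg w$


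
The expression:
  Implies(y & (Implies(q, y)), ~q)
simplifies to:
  ~q | ~y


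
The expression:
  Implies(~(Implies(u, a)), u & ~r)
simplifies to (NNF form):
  a | ~r | ~u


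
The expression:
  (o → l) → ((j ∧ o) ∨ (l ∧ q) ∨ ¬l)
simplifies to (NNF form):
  q ∨ (j ∧ o) ∨ ¬l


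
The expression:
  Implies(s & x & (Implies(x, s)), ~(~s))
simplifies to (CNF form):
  True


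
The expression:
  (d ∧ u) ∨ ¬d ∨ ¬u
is always true.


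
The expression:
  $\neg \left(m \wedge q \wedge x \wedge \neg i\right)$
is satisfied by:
  {i: True, m: False, q: False, x: False}
  {i: False, m: False, q: False, x: False}
  {i: True, x: True, m: False, q: False}
  {x: True, i: False, m: False, q: False}
  {i: True, q: True, x: False, m: False}
  {q: True, x: False, m: False, i: False}
  {i: True, x: True, q: True, m: False}
  {x: True, q: True, i: False, m: False}
  {i: True, m: True, x: False, q: False}
  {m: True, x: False, q: False, i: False}
  {i: True, x: True, m: True, q: False}
  {x: True, m: True, i: False, q: False}
  {i: True, q: True, m: True, x: False}
  {q: True, m: True, x: False, i: False}
  {i: True, x: True, q: True, m: True}


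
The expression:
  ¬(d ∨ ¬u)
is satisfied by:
  {u: True, d: False}


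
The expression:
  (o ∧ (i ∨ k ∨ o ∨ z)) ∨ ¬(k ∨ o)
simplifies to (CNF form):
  o ∨ ¬k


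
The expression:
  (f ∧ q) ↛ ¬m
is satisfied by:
  {m: True, f: True, q: True}


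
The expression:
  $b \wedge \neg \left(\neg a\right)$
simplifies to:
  $a \wedge b$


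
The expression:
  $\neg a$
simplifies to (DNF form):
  $\neg a$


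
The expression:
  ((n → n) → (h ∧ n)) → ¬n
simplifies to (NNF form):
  ¬h ∨ ¬n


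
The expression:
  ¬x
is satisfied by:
  {x: False}


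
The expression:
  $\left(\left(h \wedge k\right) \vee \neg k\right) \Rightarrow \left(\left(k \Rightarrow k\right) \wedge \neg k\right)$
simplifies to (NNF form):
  $\neg h \vee \neg k$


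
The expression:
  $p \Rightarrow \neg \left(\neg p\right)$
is always true.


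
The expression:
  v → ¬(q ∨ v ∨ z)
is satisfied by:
  {v: False}


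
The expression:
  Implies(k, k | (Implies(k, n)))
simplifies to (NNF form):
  True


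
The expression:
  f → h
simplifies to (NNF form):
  h ∨ ¬f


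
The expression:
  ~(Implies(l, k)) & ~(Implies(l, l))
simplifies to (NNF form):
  False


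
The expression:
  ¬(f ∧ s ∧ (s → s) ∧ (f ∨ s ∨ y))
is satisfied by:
  {s: False, f: False}
  {f: True, s: False}
  {s: True, f: False}


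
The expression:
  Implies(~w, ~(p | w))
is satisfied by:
  {w: True, p: False}
  {p: False, w: False}
  {p: True, w: True}


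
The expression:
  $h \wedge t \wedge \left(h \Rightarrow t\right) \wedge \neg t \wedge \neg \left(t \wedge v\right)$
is never true.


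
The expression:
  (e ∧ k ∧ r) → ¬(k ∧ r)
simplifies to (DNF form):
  ¬e ∨ ¬k ∨ ¬r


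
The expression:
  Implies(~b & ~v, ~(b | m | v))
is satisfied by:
  {b: True, v: True, m: False}
  {b: True, m: False, v: False}
  {v: True, m: False, b: False}
  {v: False, m: False, b: False}
  {b: True, v: True, m: True}
  {b: True, m: True, v: False}
  {v: True, m: True, b: False}


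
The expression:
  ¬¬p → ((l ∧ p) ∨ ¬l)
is always true.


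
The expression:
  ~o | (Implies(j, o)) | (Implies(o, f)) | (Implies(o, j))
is always true.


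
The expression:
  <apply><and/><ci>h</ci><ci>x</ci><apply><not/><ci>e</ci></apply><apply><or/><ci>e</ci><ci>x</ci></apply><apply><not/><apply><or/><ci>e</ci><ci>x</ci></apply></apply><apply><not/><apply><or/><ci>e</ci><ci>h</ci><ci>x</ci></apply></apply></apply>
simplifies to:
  <false/>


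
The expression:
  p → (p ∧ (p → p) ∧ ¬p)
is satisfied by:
  {p: False}


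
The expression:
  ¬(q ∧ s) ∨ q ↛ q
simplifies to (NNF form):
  ¬q ∨ ¬s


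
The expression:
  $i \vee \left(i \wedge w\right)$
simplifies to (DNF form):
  $i$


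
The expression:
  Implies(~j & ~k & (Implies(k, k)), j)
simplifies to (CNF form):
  j | k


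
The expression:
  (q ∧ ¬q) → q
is always true.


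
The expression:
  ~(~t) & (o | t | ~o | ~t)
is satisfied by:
  {t: True}


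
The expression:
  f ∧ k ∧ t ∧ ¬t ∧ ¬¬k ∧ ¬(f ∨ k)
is never true.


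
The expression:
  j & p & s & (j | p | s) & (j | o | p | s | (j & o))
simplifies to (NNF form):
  j & p & s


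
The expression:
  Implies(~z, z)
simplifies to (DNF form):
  z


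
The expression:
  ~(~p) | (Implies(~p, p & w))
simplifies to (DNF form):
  p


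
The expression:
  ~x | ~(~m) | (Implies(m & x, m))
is always true.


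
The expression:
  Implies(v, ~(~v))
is always true.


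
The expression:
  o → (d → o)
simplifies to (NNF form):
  True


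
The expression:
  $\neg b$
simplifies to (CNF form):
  $\neg b$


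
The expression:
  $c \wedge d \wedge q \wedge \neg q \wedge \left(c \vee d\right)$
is never true.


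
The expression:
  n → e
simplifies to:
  e ∨ ¬n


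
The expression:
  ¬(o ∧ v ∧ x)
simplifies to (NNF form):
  ¬o ∨ ¬v ∨ ¬x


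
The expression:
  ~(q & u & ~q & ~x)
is always true.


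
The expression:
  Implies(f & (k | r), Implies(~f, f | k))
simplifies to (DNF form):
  True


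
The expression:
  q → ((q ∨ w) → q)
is always true.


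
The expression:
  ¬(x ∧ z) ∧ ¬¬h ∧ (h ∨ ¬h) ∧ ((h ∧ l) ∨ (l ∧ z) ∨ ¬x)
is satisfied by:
  {h: True, l: True, z: False, x: False}
  {h: True, l: False, z: False, x: False}
  {h: True, z: True, l: True, x: False}
  {h: True, z: True, l: False, x: False}
  {h: True, x: True, l: True, z: False}


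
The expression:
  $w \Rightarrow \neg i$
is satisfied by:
  {w: False, i: False}
  {i: True, w: False}
  {w: True, i: False}


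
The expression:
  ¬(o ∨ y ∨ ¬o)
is never true.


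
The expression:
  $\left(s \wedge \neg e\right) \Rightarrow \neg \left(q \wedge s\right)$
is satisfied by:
  {e: True, s: False, q: False}
  {s: False, q: False, e: False}
  {q: True, e: True, s: False}
  {q: True, s: False, e: False}
  {e: True, s: True, q: False}
  {s: True, e: False, q: False}
  {q: True, s: True, e: True}


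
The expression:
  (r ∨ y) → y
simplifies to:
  y ∨ ¬r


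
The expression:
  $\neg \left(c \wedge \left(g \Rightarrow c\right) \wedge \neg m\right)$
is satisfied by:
  {m: True, c: False}
  {c: False, m: False}
  {c: True, m: True}


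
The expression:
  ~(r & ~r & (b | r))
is always true.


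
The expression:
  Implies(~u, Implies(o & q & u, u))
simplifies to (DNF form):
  True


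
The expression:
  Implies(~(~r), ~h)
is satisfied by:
  {h: False, r: False}
  {r: True, h: False}
  {h: True, r: False}


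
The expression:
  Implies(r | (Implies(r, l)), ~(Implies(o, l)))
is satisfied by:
  {o: True, l: False}


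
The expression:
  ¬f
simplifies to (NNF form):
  ¬f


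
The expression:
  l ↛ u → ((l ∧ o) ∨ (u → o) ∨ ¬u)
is always true.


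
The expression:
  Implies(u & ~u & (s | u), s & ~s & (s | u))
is always true.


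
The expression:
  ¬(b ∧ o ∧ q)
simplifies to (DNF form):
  ¬b ∨ ¬o ∨ ¬q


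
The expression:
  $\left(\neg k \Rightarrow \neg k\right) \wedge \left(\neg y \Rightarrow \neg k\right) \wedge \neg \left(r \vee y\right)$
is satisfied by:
  {y: False, r: False, k: False}


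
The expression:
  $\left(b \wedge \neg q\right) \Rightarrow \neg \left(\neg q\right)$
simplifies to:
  $q \vee \neg b$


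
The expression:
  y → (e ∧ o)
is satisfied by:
  {e: True, o: True, y: False}
  {e: True, o: False, y: False}
  {o: True, e: False, y: False}
  {e: False, o: False, y: False}
  {y: True, e: True, o: True}


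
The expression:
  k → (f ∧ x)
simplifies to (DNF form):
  (f ∧ x) ∨ ¬k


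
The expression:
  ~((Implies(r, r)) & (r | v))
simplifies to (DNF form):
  ~r & ~v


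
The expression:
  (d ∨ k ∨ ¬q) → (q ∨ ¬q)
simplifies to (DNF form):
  True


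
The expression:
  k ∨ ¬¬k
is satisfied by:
  {k: True}


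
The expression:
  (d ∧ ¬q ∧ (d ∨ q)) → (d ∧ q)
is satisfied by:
  {q: True, d: False}
  {d: False, q: False}
  {d: True, q: True}


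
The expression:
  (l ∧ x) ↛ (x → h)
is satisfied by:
  {x: True, l: True, h: False}


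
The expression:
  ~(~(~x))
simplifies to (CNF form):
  ~x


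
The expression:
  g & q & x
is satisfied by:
  {g: True, x: True, q: True}


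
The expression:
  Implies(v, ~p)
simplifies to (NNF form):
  ~p | ~v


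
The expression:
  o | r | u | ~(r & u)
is always true.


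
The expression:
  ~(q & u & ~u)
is always true.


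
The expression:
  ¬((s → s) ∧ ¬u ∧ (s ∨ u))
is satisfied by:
  {u: True, s: False}
  {s: False, u: False}
  {s: True, u: True}


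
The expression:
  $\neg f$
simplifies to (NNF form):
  $\neg f$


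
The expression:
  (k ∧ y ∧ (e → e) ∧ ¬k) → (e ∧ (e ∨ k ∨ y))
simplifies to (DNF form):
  True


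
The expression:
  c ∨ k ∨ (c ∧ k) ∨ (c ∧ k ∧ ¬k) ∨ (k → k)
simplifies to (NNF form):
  True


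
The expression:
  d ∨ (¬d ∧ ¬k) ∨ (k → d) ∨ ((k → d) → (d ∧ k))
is always true.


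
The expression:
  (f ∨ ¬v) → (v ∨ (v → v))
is always true.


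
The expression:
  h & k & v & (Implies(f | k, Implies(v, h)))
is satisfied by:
  {k: True, h: True, v: True}


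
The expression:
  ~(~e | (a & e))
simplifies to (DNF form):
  e & ~a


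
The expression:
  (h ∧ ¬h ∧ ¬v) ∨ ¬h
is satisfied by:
  {h: False}


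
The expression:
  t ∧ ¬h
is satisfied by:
  {t: True, h: False}


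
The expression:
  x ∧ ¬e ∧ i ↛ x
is never true.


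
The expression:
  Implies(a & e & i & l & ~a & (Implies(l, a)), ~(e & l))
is always true.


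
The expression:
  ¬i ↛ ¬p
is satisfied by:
  {p: True, i: False}


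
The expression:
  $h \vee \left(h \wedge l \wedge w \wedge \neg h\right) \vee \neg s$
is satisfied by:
  {h: True, s: False}
  {s: False, h: False}
  {s: True, h: True}


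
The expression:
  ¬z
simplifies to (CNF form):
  ¬z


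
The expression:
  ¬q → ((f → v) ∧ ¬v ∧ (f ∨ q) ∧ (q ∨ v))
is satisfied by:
  {q: True}


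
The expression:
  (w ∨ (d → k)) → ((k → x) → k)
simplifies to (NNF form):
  k ∨ (d ∧ ¬w)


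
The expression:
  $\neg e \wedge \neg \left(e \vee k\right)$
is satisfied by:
  {e: False, k: False}


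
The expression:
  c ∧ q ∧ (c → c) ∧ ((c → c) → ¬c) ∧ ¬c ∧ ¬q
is never true.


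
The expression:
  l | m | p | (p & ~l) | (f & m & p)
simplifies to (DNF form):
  l | m | p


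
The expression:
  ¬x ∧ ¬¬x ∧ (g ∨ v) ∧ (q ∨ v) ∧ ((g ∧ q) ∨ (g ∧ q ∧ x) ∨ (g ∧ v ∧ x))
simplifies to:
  False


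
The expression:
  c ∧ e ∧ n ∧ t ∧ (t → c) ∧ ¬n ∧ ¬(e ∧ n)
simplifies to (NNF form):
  False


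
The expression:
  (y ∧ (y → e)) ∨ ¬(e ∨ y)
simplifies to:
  (e ∧ y) ∨ (¬e ∧ ¬y)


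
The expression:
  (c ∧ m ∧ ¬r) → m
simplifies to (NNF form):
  True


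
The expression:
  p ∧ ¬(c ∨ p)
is never true.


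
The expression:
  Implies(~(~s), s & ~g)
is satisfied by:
  {s: False, g: False}
  {g: True, s: False}
  {s: True, g: False}


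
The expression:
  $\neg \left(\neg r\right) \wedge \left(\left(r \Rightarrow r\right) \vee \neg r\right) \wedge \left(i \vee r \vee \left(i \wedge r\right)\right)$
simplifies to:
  $r$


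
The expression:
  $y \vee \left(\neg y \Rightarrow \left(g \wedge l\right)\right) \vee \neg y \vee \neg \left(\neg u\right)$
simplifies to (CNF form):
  $\text{True}$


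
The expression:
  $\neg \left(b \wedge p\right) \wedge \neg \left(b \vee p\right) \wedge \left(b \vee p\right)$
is never true.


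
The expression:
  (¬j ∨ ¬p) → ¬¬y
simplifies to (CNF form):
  (j ∨ y) ∧ (p ∨ y)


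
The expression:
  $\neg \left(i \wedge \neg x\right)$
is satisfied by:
  {x: True, i: False}
  {i: False, x: False}
  {i: True, x: True}


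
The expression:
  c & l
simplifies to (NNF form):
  c & l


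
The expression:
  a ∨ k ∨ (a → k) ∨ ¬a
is always true.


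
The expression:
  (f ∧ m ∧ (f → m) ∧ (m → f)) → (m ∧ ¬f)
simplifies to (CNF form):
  ¬f ∨ ¬m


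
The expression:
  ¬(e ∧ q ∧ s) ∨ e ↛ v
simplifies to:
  ¬e ∨ ¬q ∨ ¬s ∨ ¬v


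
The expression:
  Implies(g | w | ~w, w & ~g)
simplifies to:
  w & ~g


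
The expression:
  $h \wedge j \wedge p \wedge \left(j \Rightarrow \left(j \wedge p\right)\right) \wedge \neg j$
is never true.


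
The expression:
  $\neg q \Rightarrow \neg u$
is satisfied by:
  {q: True, u: False}
  {u: False, q: False}
  {u: True, q: True}


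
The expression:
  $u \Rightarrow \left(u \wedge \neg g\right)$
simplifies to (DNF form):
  $\neg g \vee \neg u$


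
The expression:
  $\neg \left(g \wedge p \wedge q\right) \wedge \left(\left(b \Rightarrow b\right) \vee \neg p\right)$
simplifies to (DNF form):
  $\neg g \vee \neg p \vee \neg q$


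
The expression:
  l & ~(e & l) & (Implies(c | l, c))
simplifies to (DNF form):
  c & l & ~e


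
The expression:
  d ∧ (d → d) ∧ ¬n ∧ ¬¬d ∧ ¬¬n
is never true.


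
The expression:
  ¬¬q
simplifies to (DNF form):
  q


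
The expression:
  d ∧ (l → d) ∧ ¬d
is never true.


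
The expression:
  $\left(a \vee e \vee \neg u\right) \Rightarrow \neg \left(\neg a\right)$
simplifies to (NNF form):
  $a \vee \left(u \wedge \neg e\right)$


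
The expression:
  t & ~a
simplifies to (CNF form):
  t & ~a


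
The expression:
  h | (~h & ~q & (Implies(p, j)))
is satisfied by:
  {h: True, j: True, p: False, q: False}
  {h: True, p: False, j: False, q: False}
  {h: True, j: True, p: True, q: False}
  {h: True, p: True, j: False, q: False}
  {q: True, h: True, j: True, p: False}
  {q: True, h: True, p: False, j: False}
  {q: True, h: True, j: True, p: True}
  {q: True, h: True, p: True, j: False}
  {j: True, q: False, p: False, h: False}
  {q: False, p: False, j: False, h: False}
  {j: True, p: True, q: False, h: False}


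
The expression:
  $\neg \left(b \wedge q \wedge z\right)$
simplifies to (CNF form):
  $\neg b \vee \neg q \vee \neg z$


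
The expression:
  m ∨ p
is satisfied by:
  {m: True, p: True}
  {m: True, p: False}
  {p: True, m: False}


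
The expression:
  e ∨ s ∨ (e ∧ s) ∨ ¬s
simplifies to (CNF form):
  True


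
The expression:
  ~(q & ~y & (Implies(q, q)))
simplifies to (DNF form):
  y | ~q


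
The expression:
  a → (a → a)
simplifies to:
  True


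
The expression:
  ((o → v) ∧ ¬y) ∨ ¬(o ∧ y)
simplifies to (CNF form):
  ¬o ∨ ¬y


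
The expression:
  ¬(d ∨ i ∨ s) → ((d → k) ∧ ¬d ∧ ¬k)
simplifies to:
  d ∨ i ∨ s ∨ ¬k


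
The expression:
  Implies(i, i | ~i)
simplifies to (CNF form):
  True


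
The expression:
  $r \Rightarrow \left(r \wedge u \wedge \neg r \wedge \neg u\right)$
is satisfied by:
  {r: False}


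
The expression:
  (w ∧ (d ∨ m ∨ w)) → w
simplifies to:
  True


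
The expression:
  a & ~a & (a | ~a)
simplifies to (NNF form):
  False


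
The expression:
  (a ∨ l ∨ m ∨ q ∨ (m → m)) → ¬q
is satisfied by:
  {q: False}


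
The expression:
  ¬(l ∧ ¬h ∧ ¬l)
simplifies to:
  True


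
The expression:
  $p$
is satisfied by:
  {p: True}


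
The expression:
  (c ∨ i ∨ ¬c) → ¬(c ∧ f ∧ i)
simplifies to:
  ¬c ∨ ¬f ∨ ¬i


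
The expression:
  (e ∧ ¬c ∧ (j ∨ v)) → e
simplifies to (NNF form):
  True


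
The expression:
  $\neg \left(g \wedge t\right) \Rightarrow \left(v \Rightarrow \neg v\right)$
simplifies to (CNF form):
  $\left(g \vee \neg v\right) \wedge \left(t \vee \neg v\right)$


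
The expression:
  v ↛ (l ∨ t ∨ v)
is never true.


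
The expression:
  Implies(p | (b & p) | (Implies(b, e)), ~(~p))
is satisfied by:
  {p: True, b: True, e: False}
  {p: True, b: False, e: False}
  {p: True, e: True, b: True}
  {p: True, e: True, b: False}
  {b: True, e: False, p: False}


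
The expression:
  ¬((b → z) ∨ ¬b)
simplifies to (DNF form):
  b ∧ ¬z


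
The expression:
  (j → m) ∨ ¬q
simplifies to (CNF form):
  m ∨ ¬j ∨ ¬q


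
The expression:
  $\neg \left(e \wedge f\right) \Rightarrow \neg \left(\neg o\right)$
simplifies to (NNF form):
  $o \vee \left(e \wedge f\right)$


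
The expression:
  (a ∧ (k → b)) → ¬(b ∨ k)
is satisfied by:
  {a: False, b: False}
  {b: True, a: False}
  {a: True, b: False}


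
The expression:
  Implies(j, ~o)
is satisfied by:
  {o: False, j: False}
  {j: True, o: False}
  {o: True, j: False}


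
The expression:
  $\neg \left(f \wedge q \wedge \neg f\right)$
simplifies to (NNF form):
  $\text{True}$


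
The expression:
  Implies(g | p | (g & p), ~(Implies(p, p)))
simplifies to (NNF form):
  ~g & ~p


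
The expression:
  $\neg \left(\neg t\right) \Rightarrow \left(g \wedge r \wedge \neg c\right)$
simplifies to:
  $\left(g \wedge r \wedge \neg c\right) \vee \neg t$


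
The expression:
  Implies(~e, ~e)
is always true.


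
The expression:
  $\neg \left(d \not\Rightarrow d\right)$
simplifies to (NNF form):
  $\text{True}$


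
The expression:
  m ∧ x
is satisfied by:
  {m: True, x: True}


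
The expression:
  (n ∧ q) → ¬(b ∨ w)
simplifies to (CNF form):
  (¬b ∨ ¬n ∨ ¬q) ∧ (¬n ∨ ¬q ∨ ¬w)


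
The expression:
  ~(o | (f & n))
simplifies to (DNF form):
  (~f & ~o) | (~n & ~o)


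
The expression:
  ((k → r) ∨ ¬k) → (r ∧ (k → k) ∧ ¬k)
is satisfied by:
  {r: True, k: False}
  {k: True, r: False}


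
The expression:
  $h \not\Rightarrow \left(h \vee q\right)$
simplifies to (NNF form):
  $\text{False}$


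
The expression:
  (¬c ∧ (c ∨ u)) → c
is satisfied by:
  {c: True, u: False}
  {u: False, c: False}
  {u: True, c: True}


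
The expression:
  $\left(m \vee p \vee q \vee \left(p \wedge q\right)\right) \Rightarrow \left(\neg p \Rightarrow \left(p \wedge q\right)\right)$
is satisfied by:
  {p: True, q: False, m: False}
  {p: True, m: True, q: False}
  {p: True, q: True, m: False}
  {p: True, m: True, q: True}
  {m: False, q: False, p: False}


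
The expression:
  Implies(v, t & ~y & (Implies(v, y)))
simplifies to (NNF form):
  ~v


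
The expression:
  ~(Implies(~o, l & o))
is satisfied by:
  {o: False}


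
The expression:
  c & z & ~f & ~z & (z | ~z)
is never true.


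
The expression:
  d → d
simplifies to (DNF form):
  True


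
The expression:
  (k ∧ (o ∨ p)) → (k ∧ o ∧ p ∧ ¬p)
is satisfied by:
  {o: False, k: False, p: False}
  {p: True, o: False, k: False}
  {o: True, p: False, k: False}
  {p: True, o: True, k: False}
  {k: True, p: False, o: False}


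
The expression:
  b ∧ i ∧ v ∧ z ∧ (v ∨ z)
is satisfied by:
  {z: True, i: True, b: True, v: True}


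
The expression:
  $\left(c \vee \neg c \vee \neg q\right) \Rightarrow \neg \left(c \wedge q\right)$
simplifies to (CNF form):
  $\neg c \vee \neg q$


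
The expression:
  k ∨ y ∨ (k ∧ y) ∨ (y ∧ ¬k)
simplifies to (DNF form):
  k ∨ y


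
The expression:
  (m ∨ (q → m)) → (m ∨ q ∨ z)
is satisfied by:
  {q: True, m: True, z: True}
  {q: True, m: True, z: False}
  {q: True, z: True, m: False}
  {q: True, z: False, m: False}
  {m: True, z: True, q: False}
  {m: True, z: False, q: False}
  {z: True, m: False, q: False}


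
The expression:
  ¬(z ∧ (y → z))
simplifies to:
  ¬z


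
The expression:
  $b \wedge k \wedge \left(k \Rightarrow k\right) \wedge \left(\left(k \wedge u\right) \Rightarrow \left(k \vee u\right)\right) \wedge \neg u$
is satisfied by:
  {b: True, k: True, u: False}


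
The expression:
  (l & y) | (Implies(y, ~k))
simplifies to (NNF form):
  l | ~k | ~y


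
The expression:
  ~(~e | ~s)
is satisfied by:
  {e: True, s: True}


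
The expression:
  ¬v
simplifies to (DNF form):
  ¬v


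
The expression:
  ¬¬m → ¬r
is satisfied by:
  {m: False, r: False}
  {r: True, m: False}
  {m: True, r: False}


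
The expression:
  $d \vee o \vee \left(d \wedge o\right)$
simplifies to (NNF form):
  $d \vee o$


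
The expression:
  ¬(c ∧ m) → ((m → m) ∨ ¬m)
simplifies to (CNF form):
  True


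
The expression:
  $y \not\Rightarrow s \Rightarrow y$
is always true.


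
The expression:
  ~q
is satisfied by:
  {q: False}


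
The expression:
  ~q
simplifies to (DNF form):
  ~q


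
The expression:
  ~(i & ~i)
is always true.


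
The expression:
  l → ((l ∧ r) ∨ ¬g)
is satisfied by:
  {r: True, l: False, g: False}
  {l: False, g: False, r: False}
  {r: True, g: True, l: False}
  {g: True, l: False, r: False}
  {r: True, l: True, g: False}
  {l: True, r: False, g: False}
  {r: True, g: True, l: True}


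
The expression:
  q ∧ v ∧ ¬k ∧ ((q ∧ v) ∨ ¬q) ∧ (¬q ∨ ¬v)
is never true.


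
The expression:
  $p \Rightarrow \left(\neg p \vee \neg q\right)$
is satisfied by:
  {p: False, q: False}
  {q: True, p: False}
  {p: True, q: False}


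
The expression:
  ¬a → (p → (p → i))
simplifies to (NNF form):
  a ∨ i ∨ ¬p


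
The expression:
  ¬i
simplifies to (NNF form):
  ¬i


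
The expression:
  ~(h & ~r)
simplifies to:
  r | ~h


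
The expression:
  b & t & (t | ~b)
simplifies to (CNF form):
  b & t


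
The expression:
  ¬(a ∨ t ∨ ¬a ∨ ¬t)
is never true.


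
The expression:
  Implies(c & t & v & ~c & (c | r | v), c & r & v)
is always true.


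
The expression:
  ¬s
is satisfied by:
  {s: False}


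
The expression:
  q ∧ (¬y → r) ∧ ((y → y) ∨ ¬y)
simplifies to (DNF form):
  (q ∧ r) ∨ (q ∧ y)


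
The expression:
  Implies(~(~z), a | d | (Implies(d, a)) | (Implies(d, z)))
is always true.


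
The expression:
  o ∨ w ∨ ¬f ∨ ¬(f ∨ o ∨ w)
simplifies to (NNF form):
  o ∨ w ∨ ¬f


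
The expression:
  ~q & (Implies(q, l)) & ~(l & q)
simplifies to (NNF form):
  ~q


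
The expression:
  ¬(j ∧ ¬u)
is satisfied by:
  {u: True, j: False}
  {j: False, u: False}
  {j: True, u: True}


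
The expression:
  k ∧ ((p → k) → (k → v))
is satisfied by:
  {k: True, v: True}


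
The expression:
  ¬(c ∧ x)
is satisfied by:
  {c: False, x: False}
  {x: True, c: False}
  {c: True, x: False}


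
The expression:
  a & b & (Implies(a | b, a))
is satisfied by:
  {a: True, b: True}


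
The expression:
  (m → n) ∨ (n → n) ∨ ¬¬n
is always true.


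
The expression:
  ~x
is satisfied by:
  {x: False}


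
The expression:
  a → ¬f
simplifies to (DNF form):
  ¬a ∨ ¬f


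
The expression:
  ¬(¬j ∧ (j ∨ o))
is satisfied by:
  {j: True, o: False}
  {o: False, j: False}
  {o: True, j: True}


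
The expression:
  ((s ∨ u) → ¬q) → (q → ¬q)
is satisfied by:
  {u: True, s: True, q: False}
  {u: True, s: False, q: False}
  {s: True, u: False, q: False}
  {u: False, s: False, q: False}
  {u: True, q: True, s: True}
  {u: True, q: True, s: False}
  {q: True, s: True, u: False}


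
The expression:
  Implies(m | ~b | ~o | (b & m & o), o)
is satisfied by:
  {o: True}


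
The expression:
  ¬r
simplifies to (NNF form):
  ¬r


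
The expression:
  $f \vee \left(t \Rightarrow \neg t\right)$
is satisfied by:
  {f: True, t: False}
  {t: False, f: False}
  {t: True, f: True}


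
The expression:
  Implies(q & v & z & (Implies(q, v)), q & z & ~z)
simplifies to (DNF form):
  ~q | ~v | ~z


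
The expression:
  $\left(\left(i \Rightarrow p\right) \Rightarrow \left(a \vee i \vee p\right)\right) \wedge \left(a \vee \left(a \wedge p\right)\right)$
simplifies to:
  $a$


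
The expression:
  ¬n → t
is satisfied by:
  {n: True, t: True}
  {n: True, t: False}
  {t: True, n: False}


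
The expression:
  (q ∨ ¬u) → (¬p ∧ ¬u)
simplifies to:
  (u ∧ ¬q) ∨ (¬p ∧ ¬u)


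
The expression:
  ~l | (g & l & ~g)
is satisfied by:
  {l: False}


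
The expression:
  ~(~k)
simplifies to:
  k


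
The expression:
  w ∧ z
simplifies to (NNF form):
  w ∧ z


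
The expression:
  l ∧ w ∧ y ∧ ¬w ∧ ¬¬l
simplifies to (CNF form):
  False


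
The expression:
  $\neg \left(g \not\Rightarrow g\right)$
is always true.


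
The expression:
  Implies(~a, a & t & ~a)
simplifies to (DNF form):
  a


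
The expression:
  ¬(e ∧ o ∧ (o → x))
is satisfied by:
  {e: False, o: False, x: False}
  {x: True, e: False, o: False}
  {o: True, e: False, x: False}
  {x: True, o: True, e: False}
  {e: True, x: False, o: False}
  {x: True, e: True, o: False}
  {o: True, e: True, x: False}


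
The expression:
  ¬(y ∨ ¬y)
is never true.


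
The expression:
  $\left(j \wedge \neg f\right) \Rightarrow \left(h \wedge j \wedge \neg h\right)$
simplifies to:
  $f \vee \neg j$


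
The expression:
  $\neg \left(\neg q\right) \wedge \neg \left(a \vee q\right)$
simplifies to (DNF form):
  $\text{False}$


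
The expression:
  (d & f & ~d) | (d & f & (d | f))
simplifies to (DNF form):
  d & f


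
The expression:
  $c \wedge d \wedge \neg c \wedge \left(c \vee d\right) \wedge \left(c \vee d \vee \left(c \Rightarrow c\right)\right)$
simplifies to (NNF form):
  $\text{False}$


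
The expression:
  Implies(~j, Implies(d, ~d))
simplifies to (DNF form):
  j | ~d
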